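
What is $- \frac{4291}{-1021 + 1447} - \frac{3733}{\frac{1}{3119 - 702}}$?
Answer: $- \frac{3843657877}{426} \approx -9.0227 \cdot 10^{6}$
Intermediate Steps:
$- \frac{4291}{-1021 + 1447} - \frac{3733}{\frac{1}{3119 - 702}} = - \frac{4291}{426} - \frac{3733}{\frac{1}{2417}} = \left(-4291\right) \frac{1}{426} - 3733 \frac{1}{\frac{1}{2417}} = - \frac{4291}{426} - 9022661 = - \frac{3843657877}{426}$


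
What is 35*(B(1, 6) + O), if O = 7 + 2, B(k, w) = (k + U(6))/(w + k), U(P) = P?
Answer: 350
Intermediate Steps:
B(k, w) = (6 + k)/(k + w) (B(k, w) = (k + 6)/(w + k) = (6 + k)/(k + w))
O = 9
35*(B(1, 6) + O) = 35*((6 + 1)/(1 + 6) + 9) = 35*(7/7 + 9) = 35*((⅐)*7 + 9) = 35*(1 + 9) = 35*10 = 350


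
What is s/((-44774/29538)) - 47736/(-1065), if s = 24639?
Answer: -128825931861/7947385 ≈ -16210.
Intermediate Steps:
s/((-44774/29538)) - 47736/(-1065) = 24639/((-44774/29538)) - 47736/(-1065) = 24639/((-44774*1/29538)) - 47736*(-1/1065) = 24639/(-22387/14769) + 15912/355 = 24639*(-14769/22387) + 15912/355 = -363893391/22387 + 15912/355 = -128825931861/7947385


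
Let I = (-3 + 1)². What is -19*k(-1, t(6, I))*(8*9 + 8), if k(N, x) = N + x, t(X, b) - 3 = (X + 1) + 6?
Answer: -22800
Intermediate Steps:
I = 4 (I = (-2)² = 4)
t(X, b) = 10 + X (t(X, b) = 3 + ((X + 1) + 6) = 3 + ((1 + X) + 6) = 3 + (7 + X) = 10 + X)
-19*k(-1, t(6, I))*(8*9 + 8) = -19*(-1 + (10 + 6))*(8*9 + 8) = -19*(-1 + 16)*(72 + 8) = -285*80 = -19*1200 = -22800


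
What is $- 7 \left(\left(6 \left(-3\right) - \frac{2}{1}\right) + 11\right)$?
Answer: $63$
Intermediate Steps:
$- 7 \left(\left(6 \left(-3\right) - \frac{2}{1}\right) + 11\right) = - 7 \left(\left(-18 - 2\right) + 11\right) = - 7 \left(-20 + 11\right) = \left(-7\right) \left(-9\right) = 63$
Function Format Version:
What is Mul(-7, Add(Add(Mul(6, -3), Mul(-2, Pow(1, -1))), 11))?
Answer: 63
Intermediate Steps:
Mul(-7, Add(Add(Mul(6, -3), Mul(-2, Pow(1, -1))), 11)) = Mul(-7, Add(Add(-18, Mul(-2, 1)), 11)) = Mul(-7, Add(Add(-18, -2), 11)) = Mul(-7, Add(-20, 11)) = Mul(-7, -9) = 63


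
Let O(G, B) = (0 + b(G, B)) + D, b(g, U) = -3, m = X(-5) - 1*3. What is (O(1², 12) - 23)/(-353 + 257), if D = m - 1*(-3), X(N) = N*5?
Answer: 17/32 ≈ 0.53125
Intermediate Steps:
X(N) = 5*N
m = -28 (m = 5*(-5) - 1*3 = -25 - 3 = -28)
D = -25 (D = -28 - 1*(-3) = -28 + 3 = -25)
O(G, B) = -28 (O(G, B) = (0 - 3) - 25 = -3 - 25 = -28)
(O(1², 12) - 23)/(-353 + 257) = (-28 - 23)/(-353 + 257) = -51/(-96) = -51*(-1/96) = 17/32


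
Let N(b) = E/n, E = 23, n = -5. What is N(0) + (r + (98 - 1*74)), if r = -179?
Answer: -798/5 ≈ -159.60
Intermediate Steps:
N(b) = -23/5 (N(b) = 23/(-5) = 23*(-⅕) = -23/5)
N(0) + (r + (98 - 1*74)) = -23/5 + (-179 + (98 - 1*74)) = -23/5 + (-179 + (98 - 74)) = -23/5 + (-179 + 24) = -23/5 - 155 = -798/5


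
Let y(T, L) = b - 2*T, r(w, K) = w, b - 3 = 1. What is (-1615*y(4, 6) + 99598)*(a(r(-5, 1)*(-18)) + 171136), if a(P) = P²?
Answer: 19009411688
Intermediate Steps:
b = 4 (b = 3 + 1 = 4)
y(T, L) = 4 - 2*T
(-1615*y(4, 6) + 99598)*(a(r(-5, 1)*(-18)) + 171136) = (-1615*(4 - 2*4) + 99598)*((-5*(-18))² + 171136) = (-1615*(4 - 8) + 99598)*(90² + 171136) = (-1615*(-4) + 99598)*(8100 + 171136) = (6460 + 99598)*179236 = 106058*179236 = 19009411688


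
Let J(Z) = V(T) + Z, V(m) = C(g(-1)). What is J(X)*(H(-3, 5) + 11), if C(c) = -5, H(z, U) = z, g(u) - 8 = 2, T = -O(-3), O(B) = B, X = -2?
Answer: -56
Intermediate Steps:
T = 3 (T = -1*(-3) = 3)
g(u) = 10 (g(u) = 8 + 2 = 10)
V(m) = -5
J(Z) = -5 + Z
J(X)*(H(-3, 5) + 11) = (-5 - 2)*(-3 + 11) = -7*8 = -56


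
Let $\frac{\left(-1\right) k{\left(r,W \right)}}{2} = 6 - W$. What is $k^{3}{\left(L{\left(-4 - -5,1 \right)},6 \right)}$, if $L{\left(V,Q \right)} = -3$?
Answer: $0$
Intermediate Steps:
$k{\left(r,W \right)} = -12 + 2 W$ ($k{\left(r,W \right)} = - 2 \left(6 - W\right) = -12 + 2 W$)
$k^{3}{\left(L{\left(-4 - -5,1 \right)},6 \right)} = \left(-12 + 2 \cdot 6\right)^{3} = \left(-12 + 12\right)^{3} = 0^{3} = 0$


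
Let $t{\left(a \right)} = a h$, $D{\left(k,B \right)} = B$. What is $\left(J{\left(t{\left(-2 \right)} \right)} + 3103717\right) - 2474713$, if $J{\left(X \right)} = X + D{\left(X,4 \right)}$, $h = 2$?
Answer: $629004$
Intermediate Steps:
$t{\left(a \right)} = 2 a$ ($t{\left(a \right)} = a 2 = 2 a$)
$J{\left(X \right)} = 4 + X$ ($J{\left(X \right)} = X + 4 = 4 + X$)
$\left(J{\left(t{\left(-2 \right)} \right)} + 3103717\right) - 2474713 = \left(\left(4 + 2 \left(-2\right)\right) + 3103717\right) - 2474713 = \left(\left(4 - 4\right) + 3103717\right) - 2474713 = \left(0 + 3103717\right) - 2474713 = 3103717 - 2474713 = 629004$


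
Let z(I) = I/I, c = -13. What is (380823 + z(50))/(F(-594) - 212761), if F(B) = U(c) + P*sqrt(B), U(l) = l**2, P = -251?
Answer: -13493355968/7538796843 + 47793412*I*sqrt(66)/7538796843 ≈ -1.7899 + 0.051504*I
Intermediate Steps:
F(B) = 169 - 251*sqrt(B) (F(B) = (-13)**2 - 251*sqrt(B) = 169 - 251*sqrt(B))
z(I) = 1
(380823 + z(50))/(F(-594) - 212761) = (380823 + 1)/((169 - 753*I*sqrt(66)) - 212761) = 380824/((169 - 753*I*sqrt(66)) - 212761) = 380824/(-212592 - 753*I*sqrt(66))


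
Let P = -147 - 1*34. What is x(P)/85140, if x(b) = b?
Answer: -181/85140 ≈ -0.0021259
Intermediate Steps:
P = -181 (P = -147 - 34 = -181)
x(P)/85140 = -181/85140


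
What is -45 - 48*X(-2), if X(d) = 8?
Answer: -429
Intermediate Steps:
-45 - 48*X(-2) = -45 - 48*8 = -45 - 384 = -429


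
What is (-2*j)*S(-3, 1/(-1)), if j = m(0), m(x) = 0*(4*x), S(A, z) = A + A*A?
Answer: 0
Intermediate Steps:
S(A, z) = A + A**2
m(x) = 0
j = 0
(-2*j)*S(-3, 1/(-1)) = (-2*0)*(-3*(1 - 3)) = 0*(-3*(-2)) = 0*6 = 0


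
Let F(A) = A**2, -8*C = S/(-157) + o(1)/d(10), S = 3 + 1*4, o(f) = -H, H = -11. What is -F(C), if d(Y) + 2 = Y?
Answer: -2792241/100962304 ≈ -0.027656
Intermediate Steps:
d(Y) = -2 + Y
o(f) = 11 (o(f) = -1*(-11) = 11)
S = 7 (S = 3 + 4 = 7)
C = -1671/10048 (C = -(7/(-157) + 11/(-2 + 10))/8 = -(7*(-1/157) + 11/8)/8 = -(-7/157 + 11*(1/8))/8 = -(-7/157 + 11/8)/8 = -1/8*1671/1256 = -1671/10048 ≈ -0.16630)
-F(C) = -(-1671/10048)**2 = -1*2792241/100962304 = -2792241/100962304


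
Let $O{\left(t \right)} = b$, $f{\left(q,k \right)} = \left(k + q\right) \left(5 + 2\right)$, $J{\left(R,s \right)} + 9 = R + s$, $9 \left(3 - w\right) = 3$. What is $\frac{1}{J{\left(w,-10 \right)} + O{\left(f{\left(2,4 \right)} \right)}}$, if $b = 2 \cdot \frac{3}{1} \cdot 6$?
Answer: $\frac{3}{59} \approx 0.050847$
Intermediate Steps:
$w = \frac{8}{3}$ ($w = 3 - \frac{1}{3} = \frac{8}{3} \approx 2.6667$)
$J{\left(R,s \right)} = -9 + R + s$ ($J{\left(R,s \right)} = -9 + \left(R + s\right) = -9 + R + s$)
$f{\left(q,k \right)} = 7 k + 7 q$ ($f{\left(q,k \right)} = \left(k + q\right) 7 = 7 k + 7 q$)
$b = 36$ ($b = 2 \cdot 3 \cdot 1 \cdot 6 = 2 \cdot 3 \cdot 6 = 6 \cdot 6 = 36$)
$O{\left(t \right)} = 36$
$\frac{1}{J{\left(w,-10 \right)} + O{\left(f{\left(2,4 \right)} \right)}} = \frac{1}{\left(-9 + \frac{8}{3} - 10\right) + 36} = \frac{1}{- \frac{49}{3} + 36} = \frac{1}{\frac{59}{3}} = \frac{3}{59}$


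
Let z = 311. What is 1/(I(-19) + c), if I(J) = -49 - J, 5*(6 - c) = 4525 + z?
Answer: -5/4956 ≈ -0.0010089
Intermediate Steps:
c = -4806/5 (c = 6 - (4525 + 311)/5 = 6 - ⅕*4836 = 6 - 4836/5 = -4806/5 ≈ -961.20)
1/(I(-19) + c) = 1/((-49 - 1*(-19)) - 4806/5) = 1/((-49 + 19) - 4806/5) = 1/(-30 - 4806/5) = 1/(-4956/5) = -5/4956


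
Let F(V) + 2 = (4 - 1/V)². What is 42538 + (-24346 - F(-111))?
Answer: 223970249/12321 ≈ 18178.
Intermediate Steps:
F(V) = -2 + (4 - 1/V)²
42538 + (-24346 - F(-111)) = 42538 + (-24346 - (14 + (-111)⁻² - 8/(-111))) = 42538 + (-24346 - (14 + 1/12321 - 8*(-1/111))) = 42538 + (-24346 - (14 + 1/12321 + 8/111)) = 42538 + (-24346 - 1*173383/12321) = 42538 + (-24346 - 173383/12321) = 42538 - 300140449/12321 = 223970249/12321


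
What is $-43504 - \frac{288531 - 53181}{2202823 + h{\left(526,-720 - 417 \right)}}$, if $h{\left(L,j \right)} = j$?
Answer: $- \frac{47891191547}{1100843} \approx -43504.0$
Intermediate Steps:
$-43504 - \frac{288531 - 53181}{2202823 + h{\left(526,-720 - 417 \right)}} = -43504 - \frac{288531 - 53181}{2202823 - 1137} = -43504 - \frac{235350}{2202823 - 1137} = -43504 - \frac{235350}{2201686} = -43504 - 235350 \cdot \frac{1}{2201686} = -43504 - \frac{117675}{1100843} = - \frac{47891191547}{1100843}$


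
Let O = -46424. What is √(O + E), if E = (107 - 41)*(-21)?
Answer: I*√47810 ≈ 218.66*I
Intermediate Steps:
E = -1386 (E = 66*(-21) = -1386)
√(O + E) = √(-46424 - 1386) = √(-47810) = I*√47810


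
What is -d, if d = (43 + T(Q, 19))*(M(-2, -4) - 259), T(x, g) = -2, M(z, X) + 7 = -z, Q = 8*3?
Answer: 10824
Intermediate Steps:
Q = 24
M(z, X) = -7 - z
d = -10824 (d = (43 - 2)*((-7 - 1*(-2)) - 259) = 41*((-7 + 2) - 259) = 41*(-5 - 259) = 41*(-264) = -10824)
-d = -1*(-10824) = 10824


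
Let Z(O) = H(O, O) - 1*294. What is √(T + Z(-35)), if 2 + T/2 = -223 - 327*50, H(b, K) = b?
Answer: I*√33479 ≈ 182.97*I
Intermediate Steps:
Z(O) = -294 + O (Z(O) = O - 1*294 = O - 294 = -294 + O)
T = -33150 (T = -4 + 2*(-223 - 327*50) = -4 + 2*(-223 - 16350) = -4 + 2*(-16573) = -4 - 33146 = -33150)
√(T + Z(-35)) = √(-33150 + (-294 - 35)) = √(-33150 - 329) = √(-33479) = I*√33479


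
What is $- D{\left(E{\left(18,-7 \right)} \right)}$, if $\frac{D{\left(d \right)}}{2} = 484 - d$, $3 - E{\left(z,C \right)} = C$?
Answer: $-948$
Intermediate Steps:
$E{\left(z,C \right)} = 3 - C$
$D{\left(d \right)} = 968 - 2 d$ ($D{\left(d \right)} = 2 \left(484 - d\right) = 968 - 2 d$)
$- D{\left(E{\left(18,-7 \right)} \right)} = - (968 - 2 \left(3 - -7\right)) = - (968 - 2 \left(3 + 7\right)) = - (968 - 20) = \left(-1\right) 948 = -948$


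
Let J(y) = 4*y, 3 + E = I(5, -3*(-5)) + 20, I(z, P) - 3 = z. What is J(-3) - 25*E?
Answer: -637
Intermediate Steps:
I(z, P) = 3 + z
E = 25 (E = -3 + ((3 + 5) + 20) = -3 + (8 + 20) = -3 + 28 = 25)
J(-3) - 25*E = 4*(-3) - 25*25 = -12 - 625 = -637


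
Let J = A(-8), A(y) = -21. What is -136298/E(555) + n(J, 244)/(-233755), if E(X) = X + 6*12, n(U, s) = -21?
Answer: -31860325823/146564385 ≈ -217.38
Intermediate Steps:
J = -21
E(X) = 72 + X (E(X) = X + 72 = 72 + X)
-136298/E(555) + n(J, 244)/(-233755) = -136298/(72 + 555) - 21/(-233755) = -136298/627 - 21*(-1/233755) = -136298*1/627 + 21/233755 = -136298/627 + 21/233755 = -31860325823/146564385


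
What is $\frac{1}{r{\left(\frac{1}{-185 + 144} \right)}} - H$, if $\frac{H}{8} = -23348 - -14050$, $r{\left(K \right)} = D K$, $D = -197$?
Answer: $\frac{14653689}{197} \approx 74384.0$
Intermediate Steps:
$r{\left(K \right)} = - 197 K$
$H = -74384$ ($H = 8 \left(-23348 - -14050\right) = 8 \left(-23348 + 14050\right) = 8 \left(-9298\right) = -74384$)
$\frac{1}{r{\left(\frac{1}{-185 + 144} \right)}} - H = \frac{1}{\left(-197\right) \frac{1}{-185 + 144}} - -74384 = \frac{1}{\left(-197\right) \frac{1}{-41}} + 74384 = \frac{1}{\left(-197\right) \left(- \frac{1}{41}\right)} + 74384 = \frac{1}{\frac{197}{41}} + 74384 = \frac{41}{197} + 74384 = \frac{14653689}{197}$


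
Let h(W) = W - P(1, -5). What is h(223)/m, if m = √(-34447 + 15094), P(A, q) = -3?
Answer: -226*I*√19353/19353 ≈ -1.6246*I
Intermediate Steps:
h(W) = 3 + W (h(W) = W - 1*(-3) = W + 3 = 3 + W)
m = I*√19353 (m = √(-19353) = I*√19353 ≈ 139.11*I)
h(223)/m = (3 + 223)/((I*√19353)) = 226*(-I*√19353/19353) = -226*I*√19353/19353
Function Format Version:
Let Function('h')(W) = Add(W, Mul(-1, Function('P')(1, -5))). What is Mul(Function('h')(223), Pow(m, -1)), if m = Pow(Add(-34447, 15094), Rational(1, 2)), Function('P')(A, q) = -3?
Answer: Mul(Rational(-226, 19353), I, Pow(19353, Rational(1, 2))) ≈ Mul(-1.6246, I)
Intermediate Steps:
Function('h')(W) = Add(3, W) (Function('h')(W) = Add(W, Mul(-1, -3)) = Add(W, 3) = Add(3, W))
m = Mul(I, Pow(19353, Rational(1, 2))) (m = Pow(-19353, Rational(1, 2)) = Mul(I, Pow(19353, Rational(1, 2))) ≈ Mul(139.11, I))
Mul(Function('h')(223), Pow(m, -1)) = Mul(Add(3, 223), Pow(Mul(I, Pow(19353, Rational(1, 2))), -1)) = Mul(226, Mul(Rational(-1, 19353), I, Pow(19353, Rational(1, 2)))) = Mul(Rational(-226, 19353), I, Pow(19353, Rational(1, 2)))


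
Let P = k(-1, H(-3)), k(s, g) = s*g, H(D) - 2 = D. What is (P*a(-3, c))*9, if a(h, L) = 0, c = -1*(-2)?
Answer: 0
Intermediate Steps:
c = 2
H(D) = 2 + D
k(s, g) = g*s
P = 1 (P = (2 - 3)*(-1) = -1*(-1) = 1)
(P*a(-3, c))*9 = (1*0)*9 = 0*9 = 0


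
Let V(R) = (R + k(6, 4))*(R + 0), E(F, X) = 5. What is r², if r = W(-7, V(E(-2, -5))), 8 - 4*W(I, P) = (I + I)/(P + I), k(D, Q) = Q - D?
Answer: 1521/256 ≈ 5.9414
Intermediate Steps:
V(R) = R*(-2 + R) (V(R) = (R + (4 - 1*6))*(R + 0) = (R + (4 - 6))*R = (R - 2)*R = (-2 + R)*R = R*(-2 + R))
W(I, P) = 2 - I/(2*(I + P)) (W(I, P) = 2 - (I + I)/(4*(P + I)) = 2 - 2*I/(4*(I + P)) = 2 - I/(2*(I + P)))
r = 39/16 (r = (2*(5*(-2 + 5)) + (3/2)*(-7))/(-7 + 5*(-2 + 5)) = (2*(5*3) - 21/2)/(-7 + 5*3) = (2*15 - 21/2)/(-7 + 15) = (30 - 21/2)/8 = (⅛)*(39/2) = 39/16 ≈ 2.4375)
r² = (39/16)² = 1521/256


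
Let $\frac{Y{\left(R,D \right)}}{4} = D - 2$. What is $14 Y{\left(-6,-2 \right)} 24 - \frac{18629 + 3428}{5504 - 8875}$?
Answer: $- \frac{18100439}{3371} \approx -5369.5$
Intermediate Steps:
$Y{\left(R,D \right)} = -8 + 4 D$ ($Y{\left(R,D \right)} = 4 \left(D - 2\right) = 4 \left(-2 + D\right) = -8 + 4 D$)
$14 Y{\left(-6,-2 \right)} 24 - \frac{18629 + 3428}{5504 - 8875} = 14 \left(-8 + 4 \left(-2\right)\right) 24 - \frac{18629 + 3428}{5504 - 8875} = 14 \left(-8 - 8\right) 24 - \frac{22057}{-3371} = 14 \left(-16\right) 24 - 22057 \left(- \frac{1}{3371}\right) = \left(-224\right) 24 - - \frac{22057}{3371} = -5376 + \frac{22057}{3371} = - \frac{18100439}{3371}$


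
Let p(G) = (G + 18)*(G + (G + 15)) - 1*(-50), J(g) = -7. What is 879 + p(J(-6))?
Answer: 940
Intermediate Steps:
p(G) = 50 + (15 + 2*G)*(18 + G) (p(G) = (18 + G)*(G + (15 + G)) + 50 = (18 + G)*(15 + 2*G) + 50 = (15 + 2*G)*(18 + G) + 50 = 50 + (15 + 2*G)*(18 + G))
879 + p(J(-6)) = 879 + (320 + 2*(-7)² + 51*(-7)) = 879 + (320 + 2*49 - 357) = 879 + (320 + 98 - 357) = 879 + 61 = 940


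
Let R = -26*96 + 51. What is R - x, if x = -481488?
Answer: 479043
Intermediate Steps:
R = -2445 (R = -2496 + 51 = -2445)
R - x = -2445 - 1*(-481488) = -2445 + 481488 = 479043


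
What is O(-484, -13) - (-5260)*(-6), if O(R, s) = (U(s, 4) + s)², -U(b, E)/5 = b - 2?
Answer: -27716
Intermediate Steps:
U(b, E) = 10 - 5*b (U(b, E) = -5*(b - 2) = -5*(-2 + b) = 10 - 5*b)
O(R, s) = (10 - 4*s)² (O(R, s) = ((10 - 5*s) + s)² = (10 - 4*s)²)
O(-484, -13) - (-5260)*(-6) = 4*(-5 + 2*(-13))² - (-5260)*(-6) = 4*(-5 - 26)² - 1*31560 = 4*(-31)² - 31560 = 4*961 - 31560 = 3844 - 31560 = -27716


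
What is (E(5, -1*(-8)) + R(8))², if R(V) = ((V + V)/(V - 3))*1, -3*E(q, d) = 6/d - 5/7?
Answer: 1792921/176400 ≈ 10.164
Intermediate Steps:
E(q, d) = 5/21 - 2/d (E(q, d) = -(6/d - 5/7)/3 = -(-5/7 + 6/d)/3 = 5/21 - 2/d)
R(V) = 2*V/(-3 + V) (R(V) = ((2*V)/(-3 + V))*1 = (2*V/(-3 + V))*1 = 2*V/(-3 + V))
(E(5, -1*(-8)) + R(8))² = ((5/21 - 2/((-1*(-8)))) + 2*8/(-3 + 8))² = ((5/21 - 2/8) + 2*8/5)² = ((5/21 - 2*⅛) + 2*8*(⅕))² = ((5/21 - ¼) + 16/5)² = (-1/84 + 16/5)² = (1339/420)² = 1792921/176400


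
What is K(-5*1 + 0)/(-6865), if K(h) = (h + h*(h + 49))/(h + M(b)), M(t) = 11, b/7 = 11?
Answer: 15/2746 ≈ 0.0054625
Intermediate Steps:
b = 77 (b = 7*11 = 77)
K(h) = (h + h*(49 + h))/(11 + h) (K(h) = (h + h*(h + 49))/(h + 11) = (h + h*(49 + h))/(11 + h))
K(-5*1 + 0)/(-6865) = ((-5*1 + 0)*(50 + (-5*1 + 0))/(11 + (-5*1 + 0)))/(-6865) = ((-5 + 0)*(50 + (-5 + 0))/(11 + (-5 + 0)))*(-1/6865) = -5*(50 - 5)/(11 - 5)*(-1/6865) = -5*45/6*(-1/6865) = -5*⅙*45*(-1/6865) = -75/2*(-1/6865) = 15/2746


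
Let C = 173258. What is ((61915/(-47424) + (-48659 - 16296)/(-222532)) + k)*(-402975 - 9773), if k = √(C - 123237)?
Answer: 275964418448705/659584848 - 412748*√50021 ≈ -9.1894e+7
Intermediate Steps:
k = √50021 (k = √(173258 - 123237) = √50021 ≈ 223.65)
((61915/(-47424) + (-48659 - 16296)/(-222532)) + k)*(-402975 - 9773) = ((61915/(-47424) + (-48659 - 16296)/(-222532)) + √50021)*(-402975 - 9773) = ((61915*(-1/47424) - 64955*(-1/222532)) + √50021)*(-412748) = ((-61915/47424 + 64955/222532) + √50021)*(-412748) = (-2674410715/2638339392 + √50021)*(-412748) = 275964418448705/659584848 - 412748*√50021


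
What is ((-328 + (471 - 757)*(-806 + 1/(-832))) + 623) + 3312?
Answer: 7491947/32 ≈ 2.3412e+5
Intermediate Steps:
((-328 + (471 - 757)*(-806 + 1/(-832))) + 623) + 3312 = ((-328 - 286*(-806 - 1/832)) + 623) + 3312 = ((-328 - 286*(-670593/832)) + 623) + 3312 = ((-328 + 7376523/32) + 623) + 3312 = (7366027/32 + 623) + 3312 = 7385963/32 + 3312 = 7491947/32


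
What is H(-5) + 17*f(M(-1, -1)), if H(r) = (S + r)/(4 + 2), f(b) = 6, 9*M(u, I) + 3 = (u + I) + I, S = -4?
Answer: 201/2 ≈ 100.50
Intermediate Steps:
M(u, I) = -⅓ + u/9 + 2*I/9 (M(u, I) = -⅓ + ((u + I) + I)/9 = -⅓ + ((I + u) + I)/9 = -⅓ + (u + 2*I)/9 = -⅓ + (u/9 + 2*I/9) = -⅓ + u/9 + 2*I/9)
H(r) = -⅔ + r/6 (H(r) = (-4 + r)/(4 + 2) = (-4 + r)/6 = (-4 + r)*(⅙) = -⅔ + r/6)
H(-5) + 17*f(M(-1, -1)) = (-⅔ + (⅙)*(-5)) + 17*6 = (-⅔ - ⅚) + 102 = -3/2 + 102 = 201/2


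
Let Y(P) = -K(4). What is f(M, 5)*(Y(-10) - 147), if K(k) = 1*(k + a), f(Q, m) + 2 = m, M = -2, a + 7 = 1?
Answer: -435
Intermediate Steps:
a = -6 (a = -7 + 1 = -6)
f(Q, m) = -2 + m
K(k) = -6 + k (K(k) = 1*(k - 6) = 1*(-6 + k) = -6 + k)
Y(P) = 2 (Y(P) = -(-6 + 4) = -1*(-2) = 2)
f(M, 5)*(Y(-10) - 147) = (-2 + 5)*(2 - 147) = 3*(-145) = -435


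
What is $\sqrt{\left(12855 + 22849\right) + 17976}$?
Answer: $4 \sqrt{3355} \approx 231.69$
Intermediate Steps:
$\sqrt{\left(12855 + 22849\right) + 17976} = \sqrt{35704 + 17976} = \sqrt{53680} = 4 \sqrt{3355}$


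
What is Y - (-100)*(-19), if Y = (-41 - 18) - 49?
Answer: -2008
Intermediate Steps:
Y = -108 (Y = -59 - 49 = -108)
Y - (-100)*(-19) = -108 - (-100)*(-19) = -108 - 100*19 = -108 - 1900 = -2008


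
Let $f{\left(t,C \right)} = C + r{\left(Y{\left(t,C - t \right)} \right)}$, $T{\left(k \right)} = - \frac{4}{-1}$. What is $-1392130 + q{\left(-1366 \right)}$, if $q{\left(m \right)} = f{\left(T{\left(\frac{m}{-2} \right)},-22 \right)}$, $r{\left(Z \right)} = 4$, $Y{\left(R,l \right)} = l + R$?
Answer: $-1392148$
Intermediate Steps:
$Y{\left(R,l \right)} = R + l$
$T{\left(k \right)} = 4$ ($T{\left(k \right)} = \left(-4\right) \left(-1\right) = 4$)
$f{\left(t,C \right)} = 4 + C$ ($f{\left(t,C \right)} = C + 4 = 4 + C$)
$q{\left(m \right)} = -18$ ($q{\left(m \right)} = 4 - 22 = -18$)
$-1392130 + q{\left(-1366 \right)} = -1392130 - 18 = -1392148$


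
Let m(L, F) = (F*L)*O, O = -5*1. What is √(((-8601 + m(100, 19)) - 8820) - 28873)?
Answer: I*√55794 ≈ 236.21*I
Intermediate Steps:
O = -5
m(L, F) = -5*F*L (m(L, F) = (F*L)*(-5) = -5*F*L)
√(((-8601 + m(100, 19)) - 8820) - 28873) = √(((-8601 - 5*19*100) - 8820) - 28873) = √(((-8601 - 9500) - 8820) - 28873) = √((-18101 - 8820) - 28873) = √(-26921 - 28873) = √(-55794) = I*√55794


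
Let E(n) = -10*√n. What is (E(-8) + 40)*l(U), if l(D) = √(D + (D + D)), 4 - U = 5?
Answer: 20*√6 + 40*I*√3 ≈ 48.99 + 69.282*I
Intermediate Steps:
U = -1 (U = 4 - 1*5 = 4 - 5 = -1)
l(D) = √3*√D (l(D) = √(D + 2*D) = √(3*D) = √3*√D)
(E(-8) + 40)*l(U) = (-20*I*√2 + 40)*(√3*√(-1)) = (-20*I*√2 + 40)*(√3*I) = (-20*I*√2 + 40)*(I*√3) = (40 - 20*I*√2)*(I*√3) = I*√3*(40 - 20*I*√2)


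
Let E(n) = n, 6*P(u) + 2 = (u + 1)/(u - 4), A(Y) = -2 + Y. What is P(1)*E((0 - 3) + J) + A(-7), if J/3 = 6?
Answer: -47/3 ≈ -15.667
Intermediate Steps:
J = 18 (J = 3*6 = 18)
P(u) = -⅓ + (1 + u)/(6*(-4 + u)) (P(u) = -⅓ + ((u + 1)/(u - 4))/6 = -⅓ + ((1 + u)/(-4 + u))/6 = -⅓ + (1 + u)/(6*(-4 + u)))
P(1)*E((0 - 3) + J) + A(-7) = ((9 - 1*1)/(6*(-4 + 1)))*((0 - 3) + 18) + (-2 - 7) = ((⅙)*(9 - 1)/(-3))*(-3 + 18) - 9 = ((⅙)*(-⅓)*8)*15 - 9 = -4/9*15 - 9 = -20/3 - 9 = -47/3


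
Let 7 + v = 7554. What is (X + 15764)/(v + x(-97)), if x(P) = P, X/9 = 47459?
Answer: 88579/1490 ≈ 59.449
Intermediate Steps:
X = 427131 (X = 9*47459 = 427131)
v = 7547 (v = -7 + 7554 = 7547)
(X + 15764)/(v + x(-97)) = (427131 + 15764)/(7547 - 97) = 442895/7450 = 442895*(1/7450) = 88579/1490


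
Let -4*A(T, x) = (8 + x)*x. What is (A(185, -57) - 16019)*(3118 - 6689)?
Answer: 238789199/4 ≈ 5.9697e+7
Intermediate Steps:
A(T, x) = -x*(8 + x)/4 (A(T, x) = -(8 + x)*x/4 = -x*(8 + x)/4)
(A(185, -57) - 16019)*(3118 - 6689) = (-¼*(-57)*(8 - 57) - 16019)*(3118 - 6689) = (-¼*(-57)*(-49) - 16019)*(-3571) = (-2793/4 - 16019)*(-3571) = -66869/4*(-3571) = 238789199/4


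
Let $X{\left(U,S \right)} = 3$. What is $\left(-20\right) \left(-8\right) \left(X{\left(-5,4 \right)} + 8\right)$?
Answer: $1760$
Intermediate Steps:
$\left(-20\right) \left(-8\right) \left(X{\left(-5,4 \right)} + 8\right) = \left(-20\right) \left(-8\right) \left(3 + 8\right) = 160 \cdot 11 = 1760$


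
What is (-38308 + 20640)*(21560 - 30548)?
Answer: 158799984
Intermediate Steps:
(-38308 + 20640)*(21560 - 30548) = -17668*(-8988) = 158799984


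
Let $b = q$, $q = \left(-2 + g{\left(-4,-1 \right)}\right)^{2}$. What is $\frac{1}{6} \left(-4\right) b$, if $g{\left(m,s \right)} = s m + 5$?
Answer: $- \frac{98}{3} \approx -32.667$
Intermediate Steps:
$g{\left(m,s \right)} = 5 + m s$ ($g{\left(m,s \right)} = m s + 5 = 5 + m s$)
$q = 49$ ($q = \left(-2 + \left(5 - -4\right)\right)^{2} = \left(-2 + \left(5 + 4\right)\right)^{2} = \left(-2 + 9\right)^{2} = 7^{2} = 49$)
$b = 49$
$\frac{1}{6} \left(-4\right) b = \frac{1}{6} \left(-4\right) 49 = \left(- \frac{2}{3}\right) 49 = - \frac{98}{3}$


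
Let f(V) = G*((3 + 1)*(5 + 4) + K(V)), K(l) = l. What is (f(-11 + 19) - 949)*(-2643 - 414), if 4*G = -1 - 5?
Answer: 3102855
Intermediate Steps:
G = -3/2 (G = (-1 - 5)/4 = (1/4)*(-6) = -3/2 ≈ -1.5000)
f(V) = -54 - 3*V/2 (f(V) = -3*((3 + 1)*(5 + 4) + V)/2 = -3*(4*9 + V)/2 = -3*(36 + V)/2 = -54 - 3*V/2)
(f(-11 + 19) - 949)*(-2643 - 414) = ((-54 - 3*(-11 + 19)/2) - 949)*(-2643 - 414) = ((-54 - 3/2*8) - 949)*(-3057) = ((-54 - 12) - 949)*(-3057) = (-66 - 949)*(-3057) = -1015*(-3057) = 3102855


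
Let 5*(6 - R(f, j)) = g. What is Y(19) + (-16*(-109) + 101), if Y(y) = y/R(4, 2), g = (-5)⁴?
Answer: 219536/119 ≈ 1844.8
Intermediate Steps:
g = 625
R(f, j) = -119 (R(f, j) = 6 - ⅕*625 = 6 - 125 = -119)
Y(y) = -y/119 (Y(y) = y/(-119) = y*(-1/119) = -y/119)
Y(19) + (-16*(-109) + 101) = -1/119*19 + (-16*(-109) + 101) = -19/119 + (1744 + 101) = -19/119 + 1845 = 219536/119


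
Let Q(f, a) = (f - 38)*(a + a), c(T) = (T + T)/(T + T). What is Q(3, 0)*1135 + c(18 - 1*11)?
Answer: 1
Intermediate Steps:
c(T) = 1 (c(T) = (2*T)/((2*T)) = (2*T)*(1/(2*T)) = 1)
Q(f, a) = 2*a*(-38 + f) (Q(f, a) = (-38 + f)*(2*a) = 2*a*(-38 + f))
Q(3, 0)*1135 + c(18 - 1*11) = (2*0*(-38 + 3))*1135 + 1 = (2*0*(-35))*1135 + 1 = 0*1135 + 1 = 0 + 1 = 1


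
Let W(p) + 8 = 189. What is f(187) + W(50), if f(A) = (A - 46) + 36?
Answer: 358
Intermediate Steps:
f(A) = -10 + A (f(A) = (-46 + A) + 36 = -10 + A)
W(p) = 181 (W(p) = -8 + 189 = 181)
f(187) + W(50) = (-10 + 187) + 181 = 177 + 181 = 358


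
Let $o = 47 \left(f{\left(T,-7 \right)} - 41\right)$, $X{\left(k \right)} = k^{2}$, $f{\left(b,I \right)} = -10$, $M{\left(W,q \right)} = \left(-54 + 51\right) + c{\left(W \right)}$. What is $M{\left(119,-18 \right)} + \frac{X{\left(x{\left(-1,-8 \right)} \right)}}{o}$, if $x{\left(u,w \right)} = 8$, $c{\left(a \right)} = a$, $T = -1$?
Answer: $\frac{277988}{2397} \approx 115.97$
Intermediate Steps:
$M{\left(W,q \right)} = -3 + W$ ($M{\left(W,q \right)} = \left(-54 + 51\right) + W = -3 + W$)
$o = -2397$ ($o = 47 \left(-10 - 41\right) = 47 \left(-51\right) = -2397$)
$M{\left(119,-18 \right)} + \frac{X{\left(x{\left(-1,-8 \right)} \right)}}{o} = \left(-3 + 119\right) + \frac{8^{2}}{-2397} = 116 + 64 \left(- \frac{1}{2397}\right) = 116 - \frac{64}{2397} = \frac{277988}{2397}$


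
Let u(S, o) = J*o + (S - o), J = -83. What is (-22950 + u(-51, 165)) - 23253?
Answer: -60114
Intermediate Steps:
u(S, o) = S - 84*o (u(S, o) = -83*o + (S - o) = S - 84*o)
(-22950 + u(-51, 165)) - 23253 = (-22950 + (-51 - 84*165)) - 23253 = (-22950 + (-51 - 13860)) - 23253 = (-22950 - 13911) - 23253 = -36861 - 23253 = -60114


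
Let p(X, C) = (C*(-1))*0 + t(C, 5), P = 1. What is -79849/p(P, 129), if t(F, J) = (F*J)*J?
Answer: -79849/3225 ≈ -24.759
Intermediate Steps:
t(F, J) = F*J**2
p(X, C) = 25*C (p(X, C) = (C*(-1))*0 + C*5**2 = -C*0 + C*25 = 0 + 25*C = 25*C)
-79849/p(P, 129) = -79849/(25*129) = -79849/3225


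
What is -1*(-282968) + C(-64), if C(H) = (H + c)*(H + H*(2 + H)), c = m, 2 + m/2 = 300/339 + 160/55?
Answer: 58570056/1243 ≈ 47120.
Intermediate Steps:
m = 4460/1243 (m = -4 + 2*(300/339 + 160/55) = -4 + 2*(300*(1/339) + 160*(1/55)) = -4 + 2*(100/113 + 32/11) = -4 + 2*(4716/1243) = -4 + 9432/1243 = 4460/1243 ≈ 3.5881)
c = 4460/1243 ≈ 3.5881
C(H) = (4460/1243 + H)*(H + H*(2 + H)) (C(H) = (H + 4460/1243)*(H + H*(2 + H)) = (4460/1243 + H)*(H + H*(2 + H)))
-1*(-282968) + C(-64) = -1*(-282968) + (1/1243)*(-64)*(13380 + 1243*(-64)**2 + 8189*(-64)) = 282968 + (1/1243)*(-64)*(13380 + 1243*4096 - 524096) = 282968 + (1/1243)*(-64)*(13380 + 5091328 - 524096) = 282968 + (1/1243)*(-64)*4580612 = 282968 - 293159168/1243 = 58570056/1243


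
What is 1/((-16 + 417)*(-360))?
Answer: -1/144360 ≈ -6.9271e-6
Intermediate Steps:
1/((-16 + 417)*(-360)) = 1/(401*(-360)) = 1/(-144360) = -1/144360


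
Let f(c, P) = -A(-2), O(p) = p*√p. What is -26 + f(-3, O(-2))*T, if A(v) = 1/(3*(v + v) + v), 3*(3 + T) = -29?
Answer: -565/21 ≈ -26.905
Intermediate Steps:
T = -38/3 (T = -3 + (⅓)*(-29) = -3 - 29/3 = -38/3 ≈ -12.667)
A(v) = 1/(7*v) (A(v) = 1/(3*(2*v) + v) = 1/(6*v + v) = 1/(7*v))
O(p) = p^(3/2)
f(c, P) = 1/14 (f(c, P) = -1/(7*(-2)) = -(-1)/(7*2) = -1*(-1/14) = 1/14)
-26 + f(-3, O(-2))*T = -26 + (1/14)*(-38/3) = -26 - 19/21 = -565/21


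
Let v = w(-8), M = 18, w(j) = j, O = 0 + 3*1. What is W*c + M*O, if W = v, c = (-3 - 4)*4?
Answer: 278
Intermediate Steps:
c = -28 (c = -7*4 = -28)
O = 3 (O = 0 + 3 = 3)
v = -8
W = -8
W*c + M*O = -8*(-28) + 18*3 = 224 + 54 = 278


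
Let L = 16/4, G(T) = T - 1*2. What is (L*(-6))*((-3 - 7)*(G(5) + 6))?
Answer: 2160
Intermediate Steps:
G(T) = -2 + T (G(T) = T - 2 = -2 + T)
L = 4 (L = 16*(¼) = 4)
(L*(-6))*((-3 - 7)*(G(5) + 6)) = (4*(-6))*((-3 - 7)*((-2 + 5) + 6)) = -(-240)*(3 + 6) = -(-240)*9 = -24*(-90) = 2160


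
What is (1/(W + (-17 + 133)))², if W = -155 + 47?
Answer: 1/64 ≈ 0.015625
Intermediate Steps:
W = -108
(1/(W + (-17 + 133)))² = (1/(-108 + (-17 + 133)))² = (1/(-108 + 116))² = (1/8)² = (⅛)² = 1/64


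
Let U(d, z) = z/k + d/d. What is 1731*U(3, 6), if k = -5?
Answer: -1731/5 ≈ -346.20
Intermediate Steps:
U(d, z) = 1 - z/5 (U(d, z) = z/(-5) + d/d = z*(-⅕) + 1 = -z/5 + 1 = 1 - z/5)
1731*U(3, 6) = 1731*(1 - ⅕*6) = 1731*(1 - 6/5) = 1731*(-⅕) = -1731/5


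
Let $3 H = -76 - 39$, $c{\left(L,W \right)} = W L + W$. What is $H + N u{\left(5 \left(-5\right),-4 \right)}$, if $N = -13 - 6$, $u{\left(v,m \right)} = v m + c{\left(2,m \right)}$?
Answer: $- \frac{5131}{3} \approx -1710.3$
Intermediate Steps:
$c{\left(L,W \right)} = W + L W$ ($c{\left(L,W \right)} = L W + W = W + L W$)
$u{\left(v,m \right)} = 3 m + m v$ ($u{\left(v,m \right)} = v m + m \left(1 + 2\right) = m v + m 3 = m v + 3 m = 3 m + m v$)
$H = - \frac{115}{3}$ ($H = \frac{-76 - 39}{3} = \frac{1}{3} \left(-115\right) = - \frac{115}{3} \approx -38.333$)
$N = -19$ ($N = -13 - 6 = -19$)
$H + N u{\left(5 \left(-5\right),-4 \right)} = - \frac{115}{3} - 19 \left(- 4 \left(3 + 5 \left(-5\right)\right)\right) = - \frac{115}{3} - 19 \left(- 4 \left(3 - 25\right)\right) = - \frac{115}{3} - 19 \left(\left(-4\right) \left(-22\right)\right) = - \frac{115}{3} - 1672 = - \frac{5131}{3}$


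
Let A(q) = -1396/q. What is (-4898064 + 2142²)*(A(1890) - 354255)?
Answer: 6916382764180/63 ≈ 1.0978e+11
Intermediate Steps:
(-4898064 + 2142²)*(A(1890) - 354255) = (-4898064 + 2142²)*(-1396/1890 - 354255) = (-4898064 + 4588164)*(-1396*1/1890 - 354255) = -309900*(-698/945 - 354255) = -309900*(-334771673/945) = 6916382764180/63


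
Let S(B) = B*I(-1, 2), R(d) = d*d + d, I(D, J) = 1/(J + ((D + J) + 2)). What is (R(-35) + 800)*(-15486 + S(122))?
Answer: -30768584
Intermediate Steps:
I(D, J) = 1/(2 + D + 2*J) (I(D, J) = 1/(J + (2 + D + J)) = 1/(2 + D + 2*J))
R(d) = d + d² (R(d) = d² + d = d + d²)
S(B) = B/5 (S(B) = B/(2 - 1 + 2*2) = B/(2 - 1 + 4) = B/5)
(R(-35) + 800)*(-15486 + S(122)) = (-35*(1 - 35) + 800)*(-15486 + (⅕)*122) = (-35*(-34) + 800)*(-15486 + 122/5) = (1190 + 800)*(-77308/5) = 1990*(-77308/5) = -30768584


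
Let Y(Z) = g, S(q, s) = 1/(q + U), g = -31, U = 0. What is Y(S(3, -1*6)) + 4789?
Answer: 4758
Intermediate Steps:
S(q, s) = 1/q (S(q, s) = 1/(q + 0) = 1/q)
Y(Z) = -31
Y(S(3, -1*6)) + 4789 = -31 + 4789 = 4758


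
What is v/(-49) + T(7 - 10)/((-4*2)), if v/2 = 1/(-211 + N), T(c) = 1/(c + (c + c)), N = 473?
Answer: 6347/462168 ≈ 0.013733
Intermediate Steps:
T(c) = 1/(3*c) (T(c) = 1/(c + 2*c) = 1/(3*c))
v = 1/131 (v = 2/(-211 + 473) = 2/262 = 2*(1/262) = 1/131 ≈ 0.0076336)
v/(-49) + T(7 - 10)/((-4*2)) = (1/131)/(-49) + (1/(3*(7 - 10)))/((-4*2)) = (1/131)*(-1/49) + ((1/3)/(-3))/(-8) = -1/6419 + ((1/3)*(-1/3))*(-1/8) = -1/6419 - 1/9*(-1/8) = -1/6419 + 1/72 = 6347/462168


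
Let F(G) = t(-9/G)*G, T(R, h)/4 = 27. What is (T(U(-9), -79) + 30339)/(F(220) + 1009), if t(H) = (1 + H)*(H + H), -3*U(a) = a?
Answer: 3349170/109091 ≈ 30.701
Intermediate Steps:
U(a) = -a/3
t(H) = 2*H*(1 + H) (t(H) = (1 + H)*(2*H) = 2*H*(1 + H))
T(R, h) = 108 (T(R, h) = 4*27 = 108)
F(G) = -18 + 162/G (F(G) = (2*(-9/G)*(1 - 9/G))*G = (-18*(1 - 9/G)/G)*G = -18 + 162/G)
(T(U(-9), -79) + 30339)/(F(220) + 1009) = (108 + 30339)/((-18 + 162/220) + 1009) = 30447/((-18 + 162*(1/220)) + 1009) = 30447/((-18 + 81/110) + 1009) = 30447/(-1899/110 + 1009) = 30447/(109091/110) = 30447*(110/109091) = 3349170/109091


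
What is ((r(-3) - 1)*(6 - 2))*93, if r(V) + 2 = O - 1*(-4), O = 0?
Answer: 372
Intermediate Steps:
r(V) = 2 (r(V) = -2 + (0 - 1*(-4)) = -2 + (0 + 4) = -2 + 4 = 2)
((r(-3) - 1)*(6 - 2))*93 = ((2 - 1)*(6 - 2))*93 = (1*4)*93 = 4*93 = 372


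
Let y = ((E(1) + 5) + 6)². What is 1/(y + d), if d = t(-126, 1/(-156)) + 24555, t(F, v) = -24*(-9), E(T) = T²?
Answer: 1/24915 ≈ 4.0136e-5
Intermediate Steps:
y = 144 (y = ((1² + 5) + 6)² = ((1 + 5) + 6)² = (6 + 6)² = 12² = 144)
t(F, v) = 216
d = 24771 (d = 216 + 24555 = 24771)
1/(y + d) = 1/(144 + 24771) = 1/24915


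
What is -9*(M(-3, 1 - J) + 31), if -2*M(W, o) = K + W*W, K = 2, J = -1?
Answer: -459/2 ≈ -229.50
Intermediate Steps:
M(W, o) = -1 - W²/2 (M(W, o) = -(2 + W*W)/2 = -(2 + W²)/2 = -1 - W²/2)
-9*(M(-3, 1 - J) + 31) = -9*((-1 - ½*(-3)²) + 31) = -9*((-1 - ½*9) + 31) = -9*((-1 - 9/2) + 31) = -9*(-11/2 + 31) = -9*51/2 = -459/2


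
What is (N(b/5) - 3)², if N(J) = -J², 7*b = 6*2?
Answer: 14584761/1500625 ≈ 9.7191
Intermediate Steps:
b = 12/7 (b = (6*2)/7 = (⅐)*12 = 12/7 ≈ 1.7143)
(N(b/5) - 3)² = (-((12/7)/5)² - 3)² = (-((12/7)*(⅕))² - 3)² = (-(12/35)² - 3)² = (-1*144/1225 - 3)² = (-144/1225 - 3)² = (-3819/1225)² = 14584761/1500625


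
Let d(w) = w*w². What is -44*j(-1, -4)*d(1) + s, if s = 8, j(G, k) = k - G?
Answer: 140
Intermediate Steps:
d(w) = w³
-44*j(-1, -4)*d(1) + s = -44*(-4 - 1*(-1))*1³ + 8 = -44*(-4 + 1) + 8 = -(-132) + 8 = -44*(-3) + 8 = 132 + 8 = 140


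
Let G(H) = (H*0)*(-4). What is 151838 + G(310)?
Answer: 151838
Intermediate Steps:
G(H) = 0 (G(H) = 0*(-4) = 0)
151838 + G(310) = 151838 + 0 = 151838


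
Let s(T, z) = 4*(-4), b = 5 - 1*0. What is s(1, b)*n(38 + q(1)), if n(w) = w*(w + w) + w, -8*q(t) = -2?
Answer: -47430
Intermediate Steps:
q(t) = 1/4 (q(t) = -1/8*(-2) = 1/4)
b = 5 (b = 5 + 0 = 5)
s(T, z) = -16
n(w) = w + 2*w**2 (n(w) = w*(2*w) + w = 2*w**2 + w = w + 2*w**2)
s(1, b)*n(38 + q(1)) = -16*(38 + 1/4)*(1 + 2*(38 + 1/4)) = -612*(1 + 2*(153/4)) = -612*(1 + 153/2) = -612*155/2 = -16*23715/8 = -47430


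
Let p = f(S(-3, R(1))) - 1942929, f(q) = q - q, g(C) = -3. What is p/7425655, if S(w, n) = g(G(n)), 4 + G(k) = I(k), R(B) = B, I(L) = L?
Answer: -1942929/7425655 ≈ -0.26165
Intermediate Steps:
G(k) = -4 + k
S(w, n) = -3
f(q) = 0
p = -1942929 (p = 0 - 1942929 = -1942929)
p/7425655 = -1942929/7425655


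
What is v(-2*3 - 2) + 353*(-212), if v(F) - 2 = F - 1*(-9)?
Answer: -74833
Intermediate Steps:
v(F) = 11 + F (v(F) = 2 + (F - 1*(-9)) = 2 + (F + 9) = 2 + (9 + F) = 11 + F)
v(-2*3 - 2) + 353*(-212) = (11 + (-2*3 - 2)) + 353*(-212) = (11 + (-6 - 2)) - 74836 = (11 - 8) - 74836 = 3 - 74836 = -74833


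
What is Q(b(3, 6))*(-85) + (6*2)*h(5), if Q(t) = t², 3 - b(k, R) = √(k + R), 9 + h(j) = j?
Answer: -48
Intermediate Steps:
h(j) = -9 + j
b(k, R) = 3 - √(R + k) (b(k, R) = 3 - √(k + R) = 3 - √(R + k))
Q(b(3, 6))*(-85) + (6*2)*h(5) = (3 - √(6 + 3))²*(-85) + (6*2)*(-9 + 5) = (3 - √9)²*(-85) + 12*(-4) = (3 - 1*3)²*(-85) - 48 = (3 - 3)²*(-85) - 48 = 0²*(-85) - 48 = 0*(-85) - 48 = 0 - 48 = -48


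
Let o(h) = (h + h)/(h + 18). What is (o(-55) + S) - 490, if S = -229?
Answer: -26493/37 ≈ -716.03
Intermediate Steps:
o(h) = 2*h/(18 + h) (o(h) = (2*h)/(18 + h) = 2*h/(18 + h))
(o(-55) + S) - 490 = (2*(-55)/(18 - 55) - 229) - 490 = (2*(-55)/(-37) - 229) - 490 = (2*(-55)*(-1/37) - 229) - 490 = (110/37 - 229) - 490 = -8363/37 - 490 = -26493/37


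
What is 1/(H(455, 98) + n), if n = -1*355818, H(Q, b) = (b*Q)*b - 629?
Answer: 1/4013373 ≈ 2.4917e-7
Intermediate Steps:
H(Q, b) = -629 + Q*b² (H(Q, b) = (Q*b)*b - 629 = Q*b² - 629 = -629 + Q*b²)
n = -355818
1/(H(455, 98) + n) = 1/((-629 + 455*98²) - 355818) = 1/((-629 + 455*9604) - 355818) = 1/((-629 + 4369820) - 355818) = 1/(4369191 - 355818) = 1/4013373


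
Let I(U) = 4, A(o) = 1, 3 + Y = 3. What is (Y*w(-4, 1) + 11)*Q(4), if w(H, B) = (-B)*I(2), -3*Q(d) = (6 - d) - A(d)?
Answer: -11/3 ≈ -3.6667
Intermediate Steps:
Y = 0 (Y = -3 + 3 = 0)
Q(d) = -5/3 + d/3 (Q(d) = -((6 - d) - 1*1)/3 = -((6 - d) - 1)/3 = -(5 - d)/3 = -5/3 + d/3)
w(H, B) = -4*B (w(H, B) = -B*4 = -4*B)
(Y*w(-4, 1) + 11)*Q(4) = (0*(-4*1) + 11)*(-5/3 + (1/3)*4) = (0*(-4) + 11)*(-5/3 + 4/3) = (0 + 11)*(-1/3) = 11*(-1/3) = -11/3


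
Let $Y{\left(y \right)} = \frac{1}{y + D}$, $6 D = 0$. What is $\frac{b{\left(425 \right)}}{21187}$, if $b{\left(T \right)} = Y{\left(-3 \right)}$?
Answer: $- \frac{1}{63561} \approx -1.5733 \cdot 10^{-5}$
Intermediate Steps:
$D = 0$ ($D = \frac{1}{6} \cdot 0 = 0$)
$Y{\left(y \right)} = \frac{1}{y}$ ($Y{\left(y \right)} = \frac{1}{y + 0} = \frac{1}{y}$)
$b{\left(T \right)} = - \frac{1}{3}$ ($b{\left(T \right)} = \frac{1}{-3} = - \frac{1}{3}$)
$\frac{b{\left(425 \right)}}{21187} = - \frac{1}{3 \cdot 21187} = \left(- \frac{1}{3}\right) \frac{1}{21187} = - \frac{1}{63561}$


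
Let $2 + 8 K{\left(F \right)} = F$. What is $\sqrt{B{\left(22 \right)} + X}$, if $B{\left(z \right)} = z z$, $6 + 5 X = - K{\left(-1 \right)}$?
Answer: $\frac{\sqrt{7726}}{4} \approx 21.974$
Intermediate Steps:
$K{\left(F \right)} = - \frac{1}{4} + \frac{F}{8}$
$X = - \frac{9}{8}$ ($X = - \frac{6}{5} + \frac{\left(-1\right) \left(- \frac{1}{4} + \frac{1}{8} \left(-1\right)\right)}{5} = - \frac{6}{5} + \frac{\left(-1\right) \left(- \frac{1}{4} - \frac{1}{8}\right)}{5} = - \frac{6}{5} + \frac{\left(-1\right) \left(- \frac{3}{8}\right)}{5} = - \frac{6}{5} + \frac{1}{5} \cdot \frac{3}{8} = - \frac{6}{5} + \frac{3}{40} = - \frac{9}{8} \approx -1.125$)
$B{\left(z \right)} = z^{2}$
$\sqrt{B{\left(22 \right)} + X} = \sqrt{22^{2} - \frac{9}{8}} = \sqrt{484 - \frac{9}{8}} = \sqrt{\frac{3863}{8}} = \frac{\sqrt{7726}}{4}$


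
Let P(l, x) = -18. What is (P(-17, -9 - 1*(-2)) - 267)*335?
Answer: -95475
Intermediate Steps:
(P(-17, -9 - 1*(-2)) - 267)*335 = (-18 - 267)*335 = -285*335 = -95475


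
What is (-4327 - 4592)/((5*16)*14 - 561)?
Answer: -8919/559 ≈ -15.955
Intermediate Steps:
(-4327 - 4592)/((5*16)*14 - 561) = -8919/(80*14 - 561) = -8919/(1120 - 561) = -8919/559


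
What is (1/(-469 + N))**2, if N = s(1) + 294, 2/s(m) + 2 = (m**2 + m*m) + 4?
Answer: 4/121801 ≈ 3.2840e-5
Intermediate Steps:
s(m) = 2/(2 + 2*m**2) (s(m) = 2/(-2 + ((m**2 + m*m) + 4)) = 2/(-2 + ((m**2 + m**2) + 4)) = 2/(-2 + (2*m**2 + 4)) = 2/(-2 + (4 + 2*m**2)) = 2/(2 + 2*m**2))
N = 589/2 (N = 1/(1 + 1**2) + 294 = 1/(1 + 1) + 294 = 1/2 + 294 = 589/2 ≈ 294.50)
(1/(-469 + N))**2 = (1/(-469 + 589/2))**2 = (1/(-349/2))**2 = (-2/349)**2 = 4/121801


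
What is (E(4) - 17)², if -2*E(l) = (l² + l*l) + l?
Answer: 1225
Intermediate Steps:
E(l) = -l² - l/2 (E(l) = -((l² + l*l) + l)/2 = -((l² + l²) + l)/2 = -(2*l² + l)/2 = -(l + 2*l²)/2 = -l² - l/2)
(E(4) - 17)² = (-1*4*(½ + 4) - 17)² = (-1*4*9/2 - 17)² = (-18 - 17)² = (-35)² = 1225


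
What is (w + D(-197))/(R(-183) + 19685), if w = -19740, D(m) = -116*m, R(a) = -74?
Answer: 3112/19611 ≈ 0.15869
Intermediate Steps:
(w + D(-197))/(R(-183) + 19685) = (-19740 - 116*(-197))/(-74 + 19685) = (-19740 + 22852)/19611 = 3112*(1/19611) = 3112/19611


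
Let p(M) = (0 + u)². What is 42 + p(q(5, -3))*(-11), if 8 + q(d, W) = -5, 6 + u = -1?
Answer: -497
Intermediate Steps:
u = -7 (u = -6 - 1 = -7)
q(d, W) = -13 (q(d, W) = -8 - 5 = -13)
p(M) = 49 (p(M) = (0 - 7)² = (-7)² = 49)
42 + p(q(5, -3))*(-11) = 42 + 49*(-11) = 42 - 539 = -497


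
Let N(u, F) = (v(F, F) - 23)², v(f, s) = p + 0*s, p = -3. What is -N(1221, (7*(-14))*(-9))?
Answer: -676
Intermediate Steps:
v(f, s) = -3 (v(f, s) = -3 + 0*s = -3 + 0 = -3)
N(u, F) = 676 (N(u, F) = (-3 - 23)² = (-26)² = 676)
-N(1221, (7*(-14))*(-9)) = -1*676 = -676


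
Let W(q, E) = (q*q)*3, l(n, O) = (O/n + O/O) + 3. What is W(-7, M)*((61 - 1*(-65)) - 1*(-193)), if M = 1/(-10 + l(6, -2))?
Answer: 46893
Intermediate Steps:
l(n, O) = 4 + O/n (l(n, O) = (O/n + 1) + 3 = (1 + O/n) + 3 = 4 + O/n)
M = -3/19 (M = 1/(-10 + (4 - 2/6)) = 1/(-10 + (4 - 2*⅙)) = 1/(-10 + (4 - ⅓)) = 1/(-10 + 11/3) = 1/(-19/3) = -3/19 ≈ -0.15789)
W(q, E) = 3*q² (W(q, E) = q²*3 = 3*q²)
W(-7, M)*((61 - 1*(-65)) - 1*(-193)) = (3*(-7)²)*((61 - 1*(-65)) - 1*(-193)) = (3*49)*((61 + 65) + 193) = 147*(126 + 193) = 147*319 = 46893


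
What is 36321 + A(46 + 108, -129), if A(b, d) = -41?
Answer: 36280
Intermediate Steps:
36321 + A(46 + 108, -129) = 36321 - 41 = 36280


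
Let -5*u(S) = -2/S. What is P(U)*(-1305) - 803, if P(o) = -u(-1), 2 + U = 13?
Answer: -1325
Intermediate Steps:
U = 11 (U = -2 + 13 = 11)
u(S) = 2/(5*S) (u(S) = -(-2)/(5*S) = 2/(5*S))
P(o) = ⅖ (P(o) = -2/(5*(-1)) = -2*(-1)/5 = -1*(-⅖) = ⅖)
P(U)*(-1305) - 803 = (⅖)*(-1305) - 803 = -522 - 803 = -1325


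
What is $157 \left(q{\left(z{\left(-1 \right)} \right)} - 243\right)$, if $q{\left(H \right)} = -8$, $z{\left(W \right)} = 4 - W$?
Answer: $-39407$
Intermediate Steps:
$157 \left(q{\left(z{\left(-1 \right)} \right)} - 243\right) = 157 \left(-8 - 243\right) = 157 \left(-251\right) = -39407$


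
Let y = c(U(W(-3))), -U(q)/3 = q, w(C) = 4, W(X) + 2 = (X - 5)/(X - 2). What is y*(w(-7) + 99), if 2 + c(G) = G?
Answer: -412/5 ≈ -82.400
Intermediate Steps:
W(X) = -2 + (-5 + X)/(-2 + X) (W(X) = -2 + (X - 5)/(X - 2) = -2 + (-5 + X)/(-2 + X))
U(q) = -3*q
c(G) = -2 + G
y = -4/5 (y = -2 - 3*(-1 - 1*(-3))/(-2 - 3) = -2 - 3*(-1 + 3)/(-5) = -2 - (-3)*2/5 = -2 - 3*(-2/5) = -2 + 6/5 = -4/5 ≈ -0.80000)
y*(w(-7) + 99) = -4*(4 + 99)/5 = -4/5*103 = -412/5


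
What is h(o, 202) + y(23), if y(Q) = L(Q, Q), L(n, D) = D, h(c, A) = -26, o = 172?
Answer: -3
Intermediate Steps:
y(Q) = Q
h(o, 202) + y(23) = -26 + 23 = -3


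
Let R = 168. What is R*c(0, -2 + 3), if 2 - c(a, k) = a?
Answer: 336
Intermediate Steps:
c(a, k) = 2 - a
R*c(0, -2 + 3) = 168*(2 - 1*0) = 168*(2 + 0) = 168*2 = 336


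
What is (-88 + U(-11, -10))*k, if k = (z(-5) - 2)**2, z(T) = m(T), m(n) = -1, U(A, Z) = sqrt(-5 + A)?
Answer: -792 + 36*I ≈ -792.0 + 36.0*I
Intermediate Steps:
z(T) = -1
k = 9 (k = (-1 - 2)**2 = (-3)**2 = 9)
(-88 + U(-11, -10))*k = (-88 + sqrt(-5 - 11))*9 = (-88 + sqrt(-16))*9 = (-88 + 4*I)*9 = -792 + 36*I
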